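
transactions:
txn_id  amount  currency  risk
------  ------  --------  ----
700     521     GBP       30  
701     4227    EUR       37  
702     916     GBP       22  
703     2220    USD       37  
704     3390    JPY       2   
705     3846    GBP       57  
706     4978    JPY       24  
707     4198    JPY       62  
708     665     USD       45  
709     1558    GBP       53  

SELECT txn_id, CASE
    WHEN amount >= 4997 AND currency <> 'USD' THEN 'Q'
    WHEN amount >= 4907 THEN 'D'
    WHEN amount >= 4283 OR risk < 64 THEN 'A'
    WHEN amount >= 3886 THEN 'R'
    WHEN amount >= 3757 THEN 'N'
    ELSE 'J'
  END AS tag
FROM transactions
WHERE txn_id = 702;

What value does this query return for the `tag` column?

txn_id = 702: amount=916, currency=GBP, risk=22.
amount >= 4997 AND currency <> 'USD' → false
amount >= 4907 → false
amount >= 4283 OR risk < 64 → true → A

A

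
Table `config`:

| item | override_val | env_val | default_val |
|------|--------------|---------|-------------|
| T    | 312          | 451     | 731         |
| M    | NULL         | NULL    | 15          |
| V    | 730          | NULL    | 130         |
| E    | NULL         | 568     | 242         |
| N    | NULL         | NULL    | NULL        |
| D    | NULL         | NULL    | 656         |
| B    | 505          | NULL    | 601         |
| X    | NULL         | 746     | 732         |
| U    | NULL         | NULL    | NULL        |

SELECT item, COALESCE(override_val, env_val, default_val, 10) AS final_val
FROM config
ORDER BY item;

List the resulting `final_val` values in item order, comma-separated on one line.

item=B: override_val=505 → 505
item=D: override_val=NULL, env_val=NULL, default_val=656 → 656
item=E: override_val=NULL, env_val=568 → 568
item=M: override_val=NULL, env_val=NULL, default_val=15 → 15
item=N: override_val=NULL, env_val=NULL, default_val=NULL, → literal 10 → 10
item=T: override_val=312 → 312
item=U: override_val=NULL, env_val=NULL, default_val=NULL, → literal 10 → 10
item=V: override_val=730 → 730
item=X: override_val=NULL, env_val=746 → 746

505, 656, 568, 15, 10, 312, 10, 730, 746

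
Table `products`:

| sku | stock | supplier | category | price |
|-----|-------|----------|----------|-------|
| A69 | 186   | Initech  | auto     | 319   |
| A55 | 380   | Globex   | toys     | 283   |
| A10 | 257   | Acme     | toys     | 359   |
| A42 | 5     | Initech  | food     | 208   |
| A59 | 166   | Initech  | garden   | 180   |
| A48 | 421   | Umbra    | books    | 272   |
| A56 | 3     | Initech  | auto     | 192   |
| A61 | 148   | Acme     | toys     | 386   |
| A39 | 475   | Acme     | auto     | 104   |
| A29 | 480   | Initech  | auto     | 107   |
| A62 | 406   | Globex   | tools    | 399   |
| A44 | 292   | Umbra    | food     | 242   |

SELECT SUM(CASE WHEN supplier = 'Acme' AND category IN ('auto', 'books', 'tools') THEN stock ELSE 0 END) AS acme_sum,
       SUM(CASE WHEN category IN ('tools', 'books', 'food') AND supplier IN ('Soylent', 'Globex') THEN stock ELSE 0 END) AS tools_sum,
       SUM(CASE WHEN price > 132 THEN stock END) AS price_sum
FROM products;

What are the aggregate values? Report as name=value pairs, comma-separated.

acme_sum=475, tools_sum=406, price_sum=2264

[acme_sum: supplier = 'Acme' AND category IN ('auto', 'books', 'tools')]
sku=A69: ✗
sku=A55: ✗
sku=A10: ✗
sku=A42: ✗
sku=A59: ✗
sku=A48: ✗
sku=A56: ✗
sku=A61: ✗
sku=A39: ✓ → 475
sku=A29: ✗
sku=A62: ✗
sku=A44: ✗
acme_sum = 475
—
[tools_sum: category IN ('tools', 'books', 'food') AND supplier IN ('Soylent', 'Globex')]
sku=A69: ✗
sku=A55: ✗
sku=A10: ✗
sku=A42: ✗
sku=A59: ✗
sku=A48: ✗
sku=A56: ✗
sku=A61: ✗
sku=A39: ✗
sku=A29: ✗
sku=A62: ✓ → 406
sku=A44: ✗
tools_sum = 406
—
[price_sum: price > 132]
sku=A69: ✓ → 186
sku=A55: ✓ → 380
sku=A10: ✓ → 257
sku=A42: ✓ → 5
sku=A59: ✓ → 166
sku=A48: ✓ → 421
sku=A56: ✓ → 3
sku=A61: ✓ → 148
sku=A39: ✗
sku=A29: ✗
sku=A62: ✓ → 406
sku=A44: ✓ → 292
price_sum = 186 + 380 + 257 + 5 + 166 + 421 + 3 + 148 + 406 + 292 = 2264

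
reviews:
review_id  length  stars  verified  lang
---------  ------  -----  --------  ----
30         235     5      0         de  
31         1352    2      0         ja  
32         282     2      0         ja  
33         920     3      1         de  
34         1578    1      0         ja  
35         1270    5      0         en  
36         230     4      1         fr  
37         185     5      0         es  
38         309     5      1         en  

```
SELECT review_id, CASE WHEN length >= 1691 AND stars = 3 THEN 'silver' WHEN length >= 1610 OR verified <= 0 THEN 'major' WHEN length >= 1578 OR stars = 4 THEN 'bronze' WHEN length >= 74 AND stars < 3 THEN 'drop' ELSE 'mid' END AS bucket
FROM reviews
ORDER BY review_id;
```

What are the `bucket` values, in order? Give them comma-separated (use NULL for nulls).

major, major, major, mid, major, major, bronze, major, mid

review_id=30: length >= 1610 OR verified <= 0 → major
review_id=31: length >= 1610 OR verified <= 0 → major
review_id=32: length >= 1610 OR verified <= 0 → major
review_id=33: ELSE → mid
review_id=34: length >= 1610 OR verified <= 0 → major
review_id=35: length >= 1610 OR verified <= 0 → major
review_id=36: length >= 1578 OR stars = 4 → bronze
review_id=37: length >= 1610 OR verified <= 0 → major
review_id=38: ELSE → mid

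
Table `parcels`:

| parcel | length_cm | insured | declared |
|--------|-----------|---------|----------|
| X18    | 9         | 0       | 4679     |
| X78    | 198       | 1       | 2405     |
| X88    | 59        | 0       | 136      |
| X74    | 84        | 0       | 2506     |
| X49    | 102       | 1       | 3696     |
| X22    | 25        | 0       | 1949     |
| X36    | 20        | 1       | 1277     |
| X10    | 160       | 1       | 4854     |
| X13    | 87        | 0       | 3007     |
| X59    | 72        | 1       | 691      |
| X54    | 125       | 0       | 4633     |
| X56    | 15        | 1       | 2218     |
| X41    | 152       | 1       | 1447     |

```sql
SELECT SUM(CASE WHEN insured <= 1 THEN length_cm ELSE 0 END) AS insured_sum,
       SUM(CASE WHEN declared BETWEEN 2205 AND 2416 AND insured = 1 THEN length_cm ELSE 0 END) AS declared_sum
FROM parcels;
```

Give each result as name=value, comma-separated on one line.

insured_sum=1108, declared_sum=213

[insured_sum: insured <= 1]
parcel=X18: ✓ → 9
parcel=X78: ✓ → 198
parcel=X88: ✓ → 59
parcel=X74: ✓ → 84
parcel=X49: ✓ → 102
parcel=X22: ✓ → 25
parcel=X36: ✓ → 20
parcel=X10: ✓ → 160
parcel=X13: ✓ → 87
parcel=X59: ✓ → 72
parcel=X54: ✓ → 125
parcel=X56: ✓ → 15
parcel=X41: ✓ → 152
insured_sum = 9 + 198 + 59 + 84 + 102 + 25 + 20 + 160 + 87 + 72 + 125 + 15 + 152 = 1108
—
[declared_sum: declared BETWEEN 2205 AND 2416 AND insured = 1]
parcel=X18: ✗
parcel=X78: ✓ → 198
parcel=X88: ✗
parcel=X74: ✗
parcel=X49: ✗
parcel=X22: ✗
parcel=X36: ✗
parcel=X10: ✗
parcel=X13: ✗
parcel=X59: ✗
parcel=X54: ✗
parcel=X56: ✓ → 15
parcel=X41: ✗
declared_sum = 198 + 15 = 213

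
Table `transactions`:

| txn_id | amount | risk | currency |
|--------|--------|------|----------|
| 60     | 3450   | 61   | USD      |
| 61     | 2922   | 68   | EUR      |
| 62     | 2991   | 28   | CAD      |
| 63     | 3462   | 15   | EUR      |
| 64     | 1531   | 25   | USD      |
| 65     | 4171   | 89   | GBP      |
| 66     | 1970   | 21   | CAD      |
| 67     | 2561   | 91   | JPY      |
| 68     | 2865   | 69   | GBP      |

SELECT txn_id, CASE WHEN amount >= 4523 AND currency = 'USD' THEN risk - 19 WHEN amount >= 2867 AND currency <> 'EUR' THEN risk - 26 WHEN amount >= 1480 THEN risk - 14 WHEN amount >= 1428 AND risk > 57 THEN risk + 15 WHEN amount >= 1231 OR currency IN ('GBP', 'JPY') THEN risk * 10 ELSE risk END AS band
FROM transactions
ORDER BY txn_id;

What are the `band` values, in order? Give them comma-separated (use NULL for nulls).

35, 54, 2, 1, 11, 63, 7, 77, 55

txn_id=60: amount >= 2867 AND currency <> 'EUR' → 35
txn_id=61: amount >= 1480 → 54
txn_id=62: amount >= 2867 AND currency <> 'EUR' → 2
txn_id=63: amount >= 1480 → 1
txn_id=64: amount >= 1480 → 11
txn_id=65: amount >= 2867 AND currency <> 'EUR' → 63
txn_id=66: amount >= 1480 → 7
txn_id=67: amount >= 1480 → 77
txn_id=68: amount >= 1480 → 55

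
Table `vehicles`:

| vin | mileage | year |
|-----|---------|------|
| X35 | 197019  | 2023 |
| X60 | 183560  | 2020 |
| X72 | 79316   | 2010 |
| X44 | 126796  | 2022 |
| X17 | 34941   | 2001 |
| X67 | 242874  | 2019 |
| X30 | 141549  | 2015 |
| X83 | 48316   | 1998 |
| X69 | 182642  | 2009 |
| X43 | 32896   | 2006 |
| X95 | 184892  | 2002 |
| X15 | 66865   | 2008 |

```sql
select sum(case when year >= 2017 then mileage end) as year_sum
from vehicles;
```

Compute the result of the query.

vin=X35: ✓ → 197019
vin=X60: ✓ → 183560
vin=X72: ✗
vin=X44: ✓ → 126796
vin=X17: ✗
vin=X67: ✓ → 242874
vin=X30: ✗
vin=X83: ✗
vin=X69: ✗
vin=X43: ✗
vin=X95: ✗
vin=X15: ✗
year_sum = 197019 + 183560 + 126796 + 242874 = 750249

750249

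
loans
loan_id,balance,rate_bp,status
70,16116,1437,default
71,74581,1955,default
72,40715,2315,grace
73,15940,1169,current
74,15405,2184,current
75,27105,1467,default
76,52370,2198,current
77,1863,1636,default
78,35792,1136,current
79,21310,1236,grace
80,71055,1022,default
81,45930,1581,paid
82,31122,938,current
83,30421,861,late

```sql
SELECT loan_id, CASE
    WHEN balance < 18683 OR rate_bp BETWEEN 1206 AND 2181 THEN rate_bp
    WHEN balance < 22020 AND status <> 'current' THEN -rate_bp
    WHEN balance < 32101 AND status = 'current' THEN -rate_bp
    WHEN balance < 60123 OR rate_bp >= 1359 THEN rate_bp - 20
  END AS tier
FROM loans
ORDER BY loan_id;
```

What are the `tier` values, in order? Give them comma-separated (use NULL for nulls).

1437, 1955, 2295, 1169, 2184, 1467, 2178, 1636, 1116, 1236, NULL, 1581, -938, 841

loan_id=70: balance < 18683 OR rate_bp BETWEEN 1206 AND 2181 → 1437
loan_id=71: balance < 18683 OR rate_bp BETWEEN 1206 AND 2181 → 1955
loan_id=72: balance < 60123 OR rate_bp >= 1359 → 2295
loan_id=73: balance < 18683 OR rate_bp BETWEEN 1206 AND 2181 → 1169
loan_id=74: balance < 18683 OR rate_bp BETWEEN 1206 AND 2181 → 2184
loan_id=75: balance < 18683 OR rate_bp BETWEEN 1206 AND 2181 → 1467
loan_id=76: balance < 60123 OR rate_bp >= 1359 → 2178
loan_id=77: balance < 18683 OR rate_bp BETWEEN 1206 AND 2181 → 1636
loan_id=78: balance < 60123 OR rate_bp >= 1359 → 1116
loan_id=79: balance < 18683 OR rate_bp BETWEEN 1206 AND 2181 → 1236
loan_id=80: (no match → NULL) → NULL
loan_id=81: balance < 18683 OR rate_bp BETWEEN 1206 AND 2181 → 1581
loan_id=82: balance < 32101 AND status = 'current' → -938
loan_id=83: balance < 60123 OR rate_bp >= 1359 → 841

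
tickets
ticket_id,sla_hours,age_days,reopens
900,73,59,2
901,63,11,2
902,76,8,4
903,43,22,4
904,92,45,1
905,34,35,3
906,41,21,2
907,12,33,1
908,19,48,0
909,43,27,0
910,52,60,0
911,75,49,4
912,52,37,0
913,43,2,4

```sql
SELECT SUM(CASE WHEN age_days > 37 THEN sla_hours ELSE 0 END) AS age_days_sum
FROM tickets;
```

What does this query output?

311

ticket_id=900: ✓ → 73
ticket_id=901: ✗
ticket_id=902: ✗
ticket_id=903: ✗
ticket_id=904: ✓ → 92
ticket_id=905: ✗
ticket_id=906: ✗
ticket_id=907: ✗
ticket_id=908: ✓ → 19
ticket_id=909: ✗
ticket_id=910: ✓ → 52
ticket_id=911: ✓ → 75
ticket_id=912: ✗
ticket_id=913: ✗
age_days_sum = 73 + 92 + 19 + 52 + 75 = 311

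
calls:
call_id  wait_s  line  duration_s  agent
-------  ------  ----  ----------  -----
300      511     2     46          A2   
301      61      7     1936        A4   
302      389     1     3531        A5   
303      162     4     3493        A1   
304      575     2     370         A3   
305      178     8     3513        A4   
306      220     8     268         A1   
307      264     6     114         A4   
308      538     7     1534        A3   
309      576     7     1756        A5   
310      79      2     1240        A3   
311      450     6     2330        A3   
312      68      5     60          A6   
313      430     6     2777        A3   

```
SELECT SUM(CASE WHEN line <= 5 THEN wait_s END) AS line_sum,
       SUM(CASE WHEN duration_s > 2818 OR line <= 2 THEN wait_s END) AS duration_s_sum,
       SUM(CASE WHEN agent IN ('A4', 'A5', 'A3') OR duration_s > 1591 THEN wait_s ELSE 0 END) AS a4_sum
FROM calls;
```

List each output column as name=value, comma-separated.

[line_sum: line <= 5]
call_id=300: ✓ → 511
call_id=301: ✗
call_id=302: ✓ → 389
call_id=303: ✓ → 162
call_id=304: ✓ → 575
call_id=305: ✗
call_id=306: ✗
call_id=307: ✗
call_id=308: ✗
call_id=309: ✗
call_id=310: ✓ → 79
call_id=311: ✗
call_id=312: ✓ → 68
call_id=313: ✗
line_sum = 511 + 389 + 162 + 575 + 79 + 68 = 1784
—
[duration_s_sum: duration_s > 2818 OR line <= 2]
call_id=300: ✓ → 511
call_id=301: ✗
call_id=302: ✓ → 389
call_id=303: ✓ → 162
call_id=304: ✓ → 575
call_id=305: ✓ → 178
call_id=306: ✗
call_id=307: ✗
call_id=308: ✗
call_id=309: ✗
call_id=310: ✓ → 79
call_id=311: ✗
call_id=312: ✗
call_id=313: ✗
duration_s_sum = 511 + 389 + 162 + 575 + 178 + 79 = 1894
—
[a4_sum: agent IN ('A4', 'A5', 'A3') OR duration_s > 1591]
call_id=300: ✗
call_id=301: ✓ → 61
call_id=302: ✓ → 389
call_id=303: ✓ → 162
call_id=304: ✓ → 575
call_id=305: ✓ → 178
call_id=306: ✗
call_id=307: ✓ → 264
call_id=308: ✓ → 538
call_id=309: ✓ → 576
call_id=310: ✓ → 79
call_id=311: ✓ → 450
call_id=312: ✗
call_id=313: ✓ → 430
a4_sum = 61 + 389 + 162 + 575 + 178 + 264 + 538 + 576 + 79 + 450 + 430 = 3702

line_sum=1784, duration_s_sum=1894, a4_sum=3702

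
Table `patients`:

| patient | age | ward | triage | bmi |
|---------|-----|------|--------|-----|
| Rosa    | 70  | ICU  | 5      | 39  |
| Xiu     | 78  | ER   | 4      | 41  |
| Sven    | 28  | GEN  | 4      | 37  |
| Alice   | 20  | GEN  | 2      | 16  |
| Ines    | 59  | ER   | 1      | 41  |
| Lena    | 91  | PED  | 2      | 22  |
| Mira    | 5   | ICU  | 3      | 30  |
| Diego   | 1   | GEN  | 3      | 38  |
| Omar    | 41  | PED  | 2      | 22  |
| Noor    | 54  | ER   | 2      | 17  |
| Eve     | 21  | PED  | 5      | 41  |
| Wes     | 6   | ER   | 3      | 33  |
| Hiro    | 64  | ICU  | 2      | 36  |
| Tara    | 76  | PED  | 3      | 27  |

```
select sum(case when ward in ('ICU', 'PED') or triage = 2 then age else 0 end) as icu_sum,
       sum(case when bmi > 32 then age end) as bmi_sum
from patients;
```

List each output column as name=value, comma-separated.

icu_sum=442, bmi_sum=327

[icu_sum: ward in ('ICU', 'PED') or triage = 2]
patient=Rosa: ✓ → 70
patient=Xiu: ✗
patient=Sven: ✗
patient=Alice: ✓ → 20
patient=Ines: ✗
patient=Lena: ✓ → 91
patient=Mira: ✓ → 5
patient=Diego: ✗
patient=Omar: ✓ → 41
patient=Noor: ✓ → 54
patient=Eve: ✓ → 21
patient=Wes: ✗
patient=Hiro: ✓ → 64
patient=Tara: ✓ → 76
icu_sum = 70 + 20 + 91 + 5 + 41 + 54 + 21 + 64 + 76 = 442
—
[bmi_sum: bmi > 32]
patient=Rosa: ✓ → 70
patient=Xiu: ✓ → 78
patient=Sven: ✓ → 28
patient=Alice: ✗
patient=Ines: ✓ → 59
patient=Lena: ✗
patient=Mira: ✗
patient=Diego: ✓ → 1
patient=Omar: ✗
patient=Noor: ✗
patient=Eve: ✓ → 21
patient=Wes: ✓ → 6
patient=Hiro: ✓ → 64
patient=Tara: ✗
bmi_sum = 70 + 78 + 28 + 59 + 1 + 21 + 6 + 64 = 327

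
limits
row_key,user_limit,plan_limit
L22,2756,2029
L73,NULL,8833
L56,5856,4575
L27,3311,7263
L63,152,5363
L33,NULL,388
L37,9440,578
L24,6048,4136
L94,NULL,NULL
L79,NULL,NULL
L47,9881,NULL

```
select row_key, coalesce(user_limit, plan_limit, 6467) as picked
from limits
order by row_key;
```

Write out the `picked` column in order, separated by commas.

row_key=L22: user_limit=2756 → 2756
row_key=L24: user_limit=6048 → 6048
row_key=L27: user_limit=3311 → 3311
row_key=L33: user_limit=NULL, plan_limit=388 → 388
row_key=L37: user_limit=9440 → 9440
row_key=L47: user_limit=9881 → 9881
row_key=L56: user_limit=5856 → 5856
row_key=L63: user_limit=152 → 152
row_key=L73: user_limit=NULL, plan_limit=8833 → 8833
row_key=L79: user_limit=NULL, plan_limit=NULL, → literal 6467 → 6467
row_key=L94: user_limit=NULL, plan_limit=NULL, → literal 6467 → 6467

2756, 6048, 3311, 388, 9440, 9881, 5856, 152, 8833, 6467, 6467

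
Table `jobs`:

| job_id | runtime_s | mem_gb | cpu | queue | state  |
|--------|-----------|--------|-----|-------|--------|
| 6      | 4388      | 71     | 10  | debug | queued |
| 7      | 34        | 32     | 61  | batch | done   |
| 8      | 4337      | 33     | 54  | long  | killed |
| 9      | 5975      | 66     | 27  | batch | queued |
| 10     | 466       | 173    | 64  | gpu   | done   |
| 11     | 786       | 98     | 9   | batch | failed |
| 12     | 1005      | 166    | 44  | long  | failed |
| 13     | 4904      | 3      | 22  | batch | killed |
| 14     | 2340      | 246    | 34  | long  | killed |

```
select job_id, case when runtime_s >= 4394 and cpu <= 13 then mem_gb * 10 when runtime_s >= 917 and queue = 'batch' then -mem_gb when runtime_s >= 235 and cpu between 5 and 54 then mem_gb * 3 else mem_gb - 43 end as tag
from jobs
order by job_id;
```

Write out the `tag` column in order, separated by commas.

job_id=6: runtime_s >= 235 and cpu between 5 and 54 → 213
job_id=7: ELSE → -11
job_id=8: runtime_s >= 235 and cpu between 5 and 54 → 99
job_id=9: runtime_s >= 917 and queue = 'batch' → -66
job_id=10: ELSE → 130
job_id=11: runtime_s >= 235 and cpu between 5 and 54 → 294
job_id=12: runtime_s >= 235 and cpu between 5 and 54 → 498
job_id=13: runtime_s >= 917 and queue = 'batch' → -3
job_id=14: runtime_s >= 235 and cpu between 5 and 54 → 738

213, -11, 99, -66, 130, 294, 498, -3, 738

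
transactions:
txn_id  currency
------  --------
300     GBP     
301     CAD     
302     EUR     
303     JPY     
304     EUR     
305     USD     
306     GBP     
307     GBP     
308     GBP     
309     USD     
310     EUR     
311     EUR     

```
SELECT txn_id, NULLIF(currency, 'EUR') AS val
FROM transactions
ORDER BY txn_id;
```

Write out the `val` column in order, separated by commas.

txn_id=300: currency=GBP vs EUR: differ → GBP
txn_id=301: currency=CAD vs EUR: differ → CAD
txn_id=302: currency=EUR vs EUR: equal → NULL
txn_id=303: currency=JPY vs EUR: differ → JPY
txn_id=304: currency=EUR vs EUR: equal → NULL
txn_id=305: currency=USD vs EUR: differ → USD
txn_id=306: currency=GBP vs EUR: differ → GBP
txn_id=307: currency=GBP vs EUR: differ → GBP
txn_id=308: currency=GBP vs EUR: differ → GBP
txn_id=309: currency=USD vs EUR: differ → USD
txn_id=310: currency=EUR vs EUR: equal → NULL
txn_id=311: currency=EUR vs EUR: equal → NULL

GBP, CAD, NULL, JPY, NULL, USD, GBP, GBP, GBP, USD, NULL, NULL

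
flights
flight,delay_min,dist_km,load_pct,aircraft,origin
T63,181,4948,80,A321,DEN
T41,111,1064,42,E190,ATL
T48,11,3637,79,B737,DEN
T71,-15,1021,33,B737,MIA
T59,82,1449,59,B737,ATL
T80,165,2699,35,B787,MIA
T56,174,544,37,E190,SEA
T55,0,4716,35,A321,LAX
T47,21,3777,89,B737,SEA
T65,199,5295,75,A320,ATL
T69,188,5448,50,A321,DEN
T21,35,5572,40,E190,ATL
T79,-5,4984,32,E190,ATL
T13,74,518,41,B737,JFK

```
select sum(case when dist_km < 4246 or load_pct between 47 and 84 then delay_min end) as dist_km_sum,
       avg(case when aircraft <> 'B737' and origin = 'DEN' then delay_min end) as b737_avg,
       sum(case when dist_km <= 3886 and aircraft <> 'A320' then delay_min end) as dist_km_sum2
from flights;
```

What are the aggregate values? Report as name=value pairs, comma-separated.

[dist_km_sum: dist_km < 4246 or load_pct between 47 and 84]
flight=T63: ✓ → 181
flight=T41: ✓ → 111
flight=T48: ✓ → 11
flight=T71: ✓ → -15
flight=T59: ✓ → 82
flight=T80: ✓ → 165
flight=T56: ✓ → 174
flight=T55: ✗
flight=T47: ✓ → 21
flight=T65: ✓ → 199
flight=T69: ✓ → 188
flight=T21: ✗
flight=T79: ✗
flight=T13: ✓ → 74
dist_km_sum = 181 + 111 + 11 + -15 + 82 + 165 + 174 + 21 + 199 + 188 + 74 = 1191
—
[b737_avg: aircraft <> 'B737' and origin = 'DEN']
flight=T63: ✓ → 181
flight=T41: ✗
flight=T48: ✗
flight=T71: ✗
flight=T59: ✗
flight=T80: ✗
flight=T56: ✗
flight=T55: ✗
flight=T47: ✗
flight=T65: ✗
flight=T69: ✓ → 188
flight=T21: ✗
flight=T79: ✗
flight=T13: ✗
b737_avg = (181 + 188) / 2 = 184.5
—
[dist_km_sum2: dist_km <= 3886 and aircraft <> 'A320']
flight=T63: ✗
flight=T41: ✓ → 111
flight=T48: ✓ → 11
flight=T71: ✓ → -15
flight=T59: ✓ → 82
flight=T80: ✓ → 165
flight=T56: ✓ → 174
flight=T55: ✗
flight=T47: ✓ → 21
flight=T65: ✗
flight=T69: ✗
flight=T21: ✗
flight=T79: ✗
flight=T13: ✓ → 74
dist_km_sum2 = 111 + 11 + -15 + 82 + 165 + 174 + 21 + 74 = 623

dist_km_sum=1191, b737_avg=184.5, dist_km_sum2=623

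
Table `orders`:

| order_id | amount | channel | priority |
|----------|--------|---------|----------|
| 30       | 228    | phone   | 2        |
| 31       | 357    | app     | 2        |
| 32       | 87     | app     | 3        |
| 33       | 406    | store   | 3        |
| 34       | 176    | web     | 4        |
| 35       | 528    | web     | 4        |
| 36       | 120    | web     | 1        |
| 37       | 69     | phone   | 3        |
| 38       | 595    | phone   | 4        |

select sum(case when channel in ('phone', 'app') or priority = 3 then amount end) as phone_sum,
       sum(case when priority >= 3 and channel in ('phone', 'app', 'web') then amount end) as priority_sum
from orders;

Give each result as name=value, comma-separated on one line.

phone_sum=1742, priority_sum=1455

[phone_sum: channel in ('phone', 'app') or priority = 3]
order_id=30: ✓ → 228
order_id=31: ✓ → 357
order_id=32: ✓ → 87
order_id=33: ✓ → 406
order_id=34: ✗
order_id=35: ✗
order_id=36: ✗
order_id=37: ✓ → 69
order_id=38: ✓ → 595
phone_sum = 228 + 357 + 87 + 406 + 69 + 595 = 1742
—
[priority_sum: priority >= 3 and channel in ('phone', 'app', 'web')]
order_id=30: ✗
order_id=31: ✗
order_id=32: ✓ → 87
order_id=33: ✗
order_id=34: ✓ → 176
order_id=35: ✓ → 528
order_id=36: ✗
order_id=37: ✓ → 69
order_id=38: ✓ → 595
priority_sum = 87 + 176 + 528 + 69 + 595 = 1455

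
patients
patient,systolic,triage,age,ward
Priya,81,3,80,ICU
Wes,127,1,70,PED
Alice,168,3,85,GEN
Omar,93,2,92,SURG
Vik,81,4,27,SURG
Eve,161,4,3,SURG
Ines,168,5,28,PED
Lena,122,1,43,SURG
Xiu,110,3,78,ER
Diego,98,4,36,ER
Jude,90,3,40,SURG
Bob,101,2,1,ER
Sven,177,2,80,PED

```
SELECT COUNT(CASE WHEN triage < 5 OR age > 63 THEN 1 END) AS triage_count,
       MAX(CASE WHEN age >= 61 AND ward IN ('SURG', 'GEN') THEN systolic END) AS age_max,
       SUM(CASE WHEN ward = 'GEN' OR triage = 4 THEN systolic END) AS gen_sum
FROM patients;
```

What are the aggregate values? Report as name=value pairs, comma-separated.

triage_count=12, age_max=168, gen_sum=508

[triage_count: triage < 5 OR age > 63]
patient=Priya: ✓ → 1
patient=Wes: ✓ → 1
patient=Alice: ✓ → 1
patient=Omar: ✓ → 1
patient=Vik: ✓ → 1
patient=Eve: ✓ → 1
patient=Ines: ✗
patient=Lena: ✓ → 1
patient=Xiu: ✓ → 1
patient=Diego: ✓ → 1
patient=Jude: ✓ → 1
patient=Bob: ✓ → 1
patient=Sven: ✓ → 1
triage_count = COUNT(1, 1, 1, 1, 1, 1, 1, 1, 1, 1, 1, 1) = 12
—
[age_max: age >= 61 AND ward IN ('SURG', 'GEN')]
patient=Priya: ✗
patient=Wes: ✗
patient=Alice: ✓ → 168
patient=Omar: ✓ → 93
patient=Vik: ✗
patient=Eve: ✗
patient=Ines: ✗
patient=Lena: ✗
patient=Xiu: ✗
patient=Diego: ✗
patient=Jude: ✗
patient=Bob: ✗
patient=Sven: ✗
age_max = MAX(168, 93) = 168
—
[gen_sum: ward = 'GEN' OR triage = 4]
patient=Priya: ✗
patient=Wes: ✗
patient=Alice: ✓ → 168
patient=Omar: ✗
patient=Vik: ✓ → 81
patient=Eve: ✓ → 161
patient=Ines: ✗
patient=Lena: ✗
patient=Xiu: ✗
patient=Diego: ✓ → 98
patient=Jude: ✗
patient=Bob: ✗
patient=Sven: ✗
gen_sum = 168 + 81 + 161 + 98 = 508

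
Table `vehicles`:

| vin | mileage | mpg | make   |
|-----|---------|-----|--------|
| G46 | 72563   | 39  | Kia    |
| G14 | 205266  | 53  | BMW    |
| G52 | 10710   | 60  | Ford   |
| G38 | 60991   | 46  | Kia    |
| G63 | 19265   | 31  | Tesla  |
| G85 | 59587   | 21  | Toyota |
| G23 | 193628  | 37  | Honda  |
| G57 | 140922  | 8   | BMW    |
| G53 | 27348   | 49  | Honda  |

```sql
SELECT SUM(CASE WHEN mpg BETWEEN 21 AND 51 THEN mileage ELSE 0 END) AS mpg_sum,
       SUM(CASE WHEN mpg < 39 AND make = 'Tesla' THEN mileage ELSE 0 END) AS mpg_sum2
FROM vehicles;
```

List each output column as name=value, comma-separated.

mpg_sum=433382, mpg_sum2=19265

[mpg_sum: mpg BETWEEN 21 AND 51]
vin=G46: ✓ → 72563
vin=G14: ✗
vin=G52: ✗
vin=G38: ✓ → 60991
vin=G63: ✓ → 19265
vin=G85: ✓ → 59587
vin=G23: ✓ → 193628
vin=G57: ✗
vin=G53: ✓ → 27348
mpg_sum = 72563 + 60991 + 19265 + 59587 + 193628 + 27348 = 433382
—
[mpg_sum2: mpg < 39 AND make = 'Tesla']
vin=G46: ✗
vin=G14: ✗
vin=G52: ✗
vin=G38: ✗
vin=G63: ✓ → 19265
vin=G85: ✗
vin=G23: ✗
vin=G57: ✗
vin=G53: ✗
mpg_sum2 = 19265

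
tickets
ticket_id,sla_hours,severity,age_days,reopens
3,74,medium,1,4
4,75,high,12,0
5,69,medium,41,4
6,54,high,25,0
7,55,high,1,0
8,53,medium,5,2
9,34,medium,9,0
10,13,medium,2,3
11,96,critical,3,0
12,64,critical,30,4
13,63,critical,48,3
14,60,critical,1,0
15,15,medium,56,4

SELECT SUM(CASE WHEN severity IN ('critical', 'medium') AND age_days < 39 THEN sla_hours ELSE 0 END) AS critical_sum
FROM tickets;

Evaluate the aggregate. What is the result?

ticket_id=3: ✓ → 74
ticket_id=4: ✗
ticket_id=5: ✗
ticket_id=6: ✗
ticket_id=7: ✗
ticket_id=8: ✓ → 53
ticket_id=9: ✓ → 34
ticket_id=10: ✓ → 13
ticket_id=11: ✓ → 96
ticket_id=12: ✓ → 64
ticket_id=13: ✗
ticket_id=14: ✓ → 60
ticket_id=15: ✗
critical_sum = 74 + 53 + 34 + 13 + 96 + 64 + 60 = 394

394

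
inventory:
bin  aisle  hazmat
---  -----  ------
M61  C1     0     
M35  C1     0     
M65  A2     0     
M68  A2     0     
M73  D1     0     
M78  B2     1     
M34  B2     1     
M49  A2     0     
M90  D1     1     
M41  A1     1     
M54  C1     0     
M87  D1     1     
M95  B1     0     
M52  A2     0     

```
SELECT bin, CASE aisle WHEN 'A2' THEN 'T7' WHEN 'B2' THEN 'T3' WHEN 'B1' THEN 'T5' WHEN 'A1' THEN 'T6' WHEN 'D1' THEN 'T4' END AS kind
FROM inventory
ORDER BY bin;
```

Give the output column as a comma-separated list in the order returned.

bin=M34: aisle='B2' → T3
bin=M35: (no match → NULL) → NULL
bin=M41: aisle='A1' → T6
bin=M49: aisle='A2' → T7
bin=M52: aisle='A2' → T7
bin=M54: (no match → NULL) → NULL
bin=M61: (no match → NULL) → NULL
bin=M65: aisle='A2' → T7
bin=M68: aisle='A2' → T7
bin=M73: aisle='D1' → T4
bin=M78: aisle='B2' → T3
bin=M87: aisle='D1' → T4
bin=M90: aisle='D1' → T4
bin=M95: aisle='B1' → T5

T3, NULL, T6, T7, T7, NULL, NULL, T7, T7, T4, T3, T4, T4, T5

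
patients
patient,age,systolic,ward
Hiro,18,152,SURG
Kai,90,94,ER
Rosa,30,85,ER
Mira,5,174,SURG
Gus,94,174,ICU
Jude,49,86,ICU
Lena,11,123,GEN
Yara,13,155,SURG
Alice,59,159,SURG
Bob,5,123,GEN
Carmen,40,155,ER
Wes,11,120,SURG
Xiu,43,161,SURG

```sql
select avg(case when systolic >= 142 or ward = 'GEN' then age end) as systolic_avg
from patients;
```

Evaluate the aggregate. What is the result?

patient=Hiro: ✓ → 18
patient=Kai: ✗
patient=Rosa: ✗
patient=Mira: ✓ → 5
patient=Gus: ✓ → 94
patient=Jude: ✗
patient=Lena: ✓ → 11
patient=Yara: ✓ → 13
patient=Alice: ✓ → 59
patient=Bob: ✓ → 5
patient=Carmen: ✓ → 40
patient=Wes: ✗
patient=Xiu: ✓ → 43
systolic_avg = (18 + 5 + 94 + 11 + 13 + 59 + 5 + 40 + 43) / 9 = 32

32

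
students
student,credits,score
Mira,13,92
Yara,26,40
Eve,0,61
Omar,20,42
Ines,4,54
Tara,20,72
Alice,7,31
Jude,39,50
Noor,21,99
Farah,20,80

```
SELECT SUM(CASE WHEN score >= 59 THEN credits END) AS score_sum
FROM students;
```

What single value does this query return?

74

student=Mira: ✓ → 13
student=Yara: ✗
student=Eve: ✓ → 0
student=Omar: ✗
student=Ines: ✗
student=Tara: ✓ → 20
student=Alice: ✗
student=Jude: ✗
student=Noor: ✓ → 21
student=Farah: ✓ → 20
score_sum = 13 + 20 + 21 + 20 = 74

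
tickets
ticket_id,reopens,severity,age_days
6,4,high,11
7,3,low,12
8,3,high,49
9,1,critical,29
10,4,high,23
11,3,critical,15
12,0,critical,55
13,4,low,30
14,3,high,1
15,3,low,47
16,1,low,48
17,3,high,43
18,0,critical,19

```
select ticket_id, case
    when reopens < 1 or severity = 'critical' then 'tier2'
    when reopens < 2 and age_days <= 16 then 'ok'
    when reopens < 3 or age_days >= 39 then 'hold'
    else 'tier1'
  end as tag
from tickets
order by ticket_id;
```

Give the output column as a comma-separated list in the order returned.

ticket_id=6: ELSE → tier1
ticket_id=7: ELSE → tier1
ticket_id=8: reopens < 3 or age_days >= 39 → hold
ticket_id=9: reopens < 1 or severity = 'critical' → tier2
ticket_id=10: ELSE → tier1
ticket_id=11: reopens < 1 or severity = 'critical' → tier2
ticket_id=12: reopens < 1 or severity = 'critical' → tier2
ticket_id=13: ELSE → tier1
ticket_id=14: ELSE → tier1
ticket_id=15: reopens < 3 or age_days >= 39 → hold
ticket_id=16: reopens < 3 or age_days >= 39 → hold
ticket_id=17: reopens < 3 or age_days >= 39 → hold
ticket_id=18: reopens < 1 or severity = 'critical' → tier2

tier1, tier1, hold, tier2, tier1, tier2, tier2, tier1, tier1, hold, hold, hold, tier2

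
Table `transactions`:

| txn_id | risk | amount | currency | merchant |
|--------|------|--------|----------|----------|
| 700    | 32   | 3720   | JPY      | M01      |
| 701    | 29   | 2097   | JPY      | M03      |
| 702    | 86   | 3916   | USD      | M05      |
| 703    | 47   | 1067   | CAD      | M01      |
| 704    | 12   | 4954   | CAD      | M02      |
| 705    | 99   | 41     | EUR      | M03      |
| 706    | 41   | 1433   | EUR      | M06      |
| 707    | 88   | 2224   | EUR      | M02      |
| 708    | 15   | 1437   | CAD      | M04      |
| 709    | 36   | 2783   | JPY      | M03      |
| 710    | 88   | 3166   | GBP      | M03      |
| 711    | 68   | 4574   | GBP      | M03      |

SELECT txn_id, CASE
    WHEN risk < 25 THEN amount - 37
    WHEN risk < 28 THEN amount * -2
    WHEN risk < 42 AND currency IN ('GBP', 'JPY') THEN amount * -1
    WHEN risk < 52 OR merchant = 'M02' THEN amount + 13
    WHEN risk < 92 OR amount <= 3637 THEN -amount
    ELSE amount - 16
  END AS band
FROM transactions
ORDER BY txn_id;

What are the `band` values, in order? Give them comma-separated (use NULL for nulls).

txn_id=700: risk < 42 AND currency IN ('GBP', 'JPY') → -3720
txn_id=701: risk < 42 AND currency IN ('GBP', 'JPY') → -2097
txn_id=702: risk < 92 OR amount <= 3637 → -3916
txn_id=703: risk < 52 OR merchant = 'M02' → 1080
txn_id=704: risk < 25 → 4917
txn_id=705: risk < 92 OR amount <= 3637 → -41
txn_id=706: risk < 52 OR merchant = 'M02' → 1446
txn_id=707: risk < 52 OR merchant = 'M02' → 2237
txn_id=708: risk < 25 → 1400
txn_id=709: risk < 42 AND currency IN ('GBP', 'JPY') → -2783
txn_id=710: risk < 92 OR amount <= 3637 → -3166
txn_id=711: risk < 92 OR amount <= 3637 → -4574

-3720, -2097, -3916, 1080, 4917, -41, 1446, 2237, 1400, -2783, -3166, -4574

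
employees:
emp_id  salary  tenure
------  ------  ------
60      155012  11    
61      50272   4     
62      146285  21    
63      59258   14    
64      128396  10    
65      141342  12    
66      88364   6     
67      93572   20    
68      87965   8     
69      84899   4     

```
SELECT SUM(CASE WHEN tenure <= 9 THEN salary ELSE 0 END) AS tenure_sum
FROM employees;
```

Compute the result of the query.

311500

emp_id=60: ✗
emp_id=61: ✓ → 50272
emp_id=62: ✗
emp_id=63: ✗
emp_id=64: ✗
emp_id=65: ✗
emp_id=66: ✓ → 88364
emp_id=67: ✗
emp_id=68: ✓ → 87965
emp_id=69: ✓ → 84899
tenure_sum = 50272 + 88364 + 87965 + 84899 = 311500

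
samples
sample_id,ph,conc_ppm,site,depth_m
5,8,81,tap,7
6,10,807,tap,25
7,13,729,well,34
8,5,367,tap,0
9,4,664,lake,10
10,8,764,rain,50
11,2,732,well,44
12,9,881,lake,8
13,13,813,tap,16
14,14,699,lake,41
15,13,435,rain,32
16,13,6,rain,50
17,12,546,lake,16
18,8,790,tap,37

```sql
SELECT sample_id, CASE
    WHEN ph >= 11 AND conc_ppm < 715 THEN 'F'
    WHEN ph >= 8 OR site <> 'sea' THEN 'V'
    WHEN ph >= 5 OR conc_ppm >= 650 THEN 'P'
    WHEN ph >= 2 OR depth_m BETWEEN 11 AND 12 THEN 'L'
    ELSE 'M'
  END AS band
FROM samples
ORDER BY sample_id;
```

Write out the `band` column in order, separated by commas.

sample_id=5: ph >= 8 OR site <> 'sea' → V
sample_id=6: ph >= 8 OR site <> 'sea' → V
sample_id=7: ph >= 8 OR site <> 'sea' → V
sample_id=8: ph >= 8 OR site <> 'sea' → V
sample_id=9: ph >= 8 OR site <> 'sea' → V
sample_id=10: ph >= 8 OR site <> 'sea' → V
sample_id=11: ph >= 8 OR site <> 'sea' → V
sample_id=12: ph >= 8 OR site <> 'sea' → V
sample_id=13: ph >= 8 OR site <> 'sea' → V
sample_id=14: ph >= 11 AND conc_ppm < 715 → F
sample_id=15: ph >= 11 AND conc_ppm < 715 → F
sample_id=16: ph >= 11 AND conc_ppm < 715 → F
sample_id=17: ph >= 11 AND conc_ppm < 715 → F
sample_id=18: ph >= 8 OR site <> 'sea' → V

V, V, V, V, V, V, V, V, V, F, F, F, F, V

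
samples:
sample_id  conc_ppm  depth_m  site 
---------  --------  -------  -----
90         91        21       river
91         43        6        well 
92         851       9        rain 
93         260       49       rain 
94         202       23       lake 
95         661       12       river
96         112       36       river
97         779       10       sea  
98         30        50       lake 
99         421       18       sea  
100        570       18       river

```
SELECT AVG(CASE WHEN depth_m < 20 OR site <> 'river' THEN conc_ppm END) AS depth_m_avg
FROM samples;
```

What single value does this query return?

424.1111111111

sample_id=90: ✗
sample_id=91: ✓ → 43
sample_id=92: ✓ → 851
sample_id=93: ✓ → 260
sample_id=94: ✓ → 202
sample_id=95: ✓ → 661
sample_id=96: ✗
sample_id=97: ✓ → 779
sample_id=98: ✓ → 30
sample_id=99: ✓ → 421
sample_id=100: ✓ → 570
depth_m_avg = (43 + 851 + 260 + 202 + 661 + 779 + 30 + 421 + 570) / 9 = 424.1111111111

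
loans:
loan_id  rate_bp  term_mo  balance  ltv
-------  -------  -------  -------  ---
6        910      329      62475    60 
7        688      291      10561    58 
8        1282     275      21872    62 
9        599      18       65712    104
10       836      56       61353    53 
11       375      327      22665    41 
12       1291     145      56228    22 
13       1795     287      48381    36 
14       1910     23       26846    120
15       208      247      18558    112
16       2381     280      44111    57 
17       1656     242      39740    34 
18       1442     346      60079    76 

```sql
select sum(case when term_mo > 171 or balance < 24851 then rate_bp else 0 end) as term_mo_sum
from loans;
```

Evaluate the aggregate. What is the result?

10737

loan_id=6: ✓ → 910
loan_id=7: ✓ → 688
loan_id=8: ✓ → 1282
loan_id=9: ✗
loan_id=10: ✗
loan_id=11: ✓ → 375
loan_id=12: ✗
loan_id=13: ✓ → 1795
loan_id=14: ✗
loan_id=15: ✓ → 208
loan_id=16: ✓ → 2381
loan_id=17: ✓ → 1656
loan_id=18: ✓ → 1442
term_mo_sum = 910 + 688 + 1282 + 375 + 1795 + 208 + 2381 + 1656 + 1442 = 10737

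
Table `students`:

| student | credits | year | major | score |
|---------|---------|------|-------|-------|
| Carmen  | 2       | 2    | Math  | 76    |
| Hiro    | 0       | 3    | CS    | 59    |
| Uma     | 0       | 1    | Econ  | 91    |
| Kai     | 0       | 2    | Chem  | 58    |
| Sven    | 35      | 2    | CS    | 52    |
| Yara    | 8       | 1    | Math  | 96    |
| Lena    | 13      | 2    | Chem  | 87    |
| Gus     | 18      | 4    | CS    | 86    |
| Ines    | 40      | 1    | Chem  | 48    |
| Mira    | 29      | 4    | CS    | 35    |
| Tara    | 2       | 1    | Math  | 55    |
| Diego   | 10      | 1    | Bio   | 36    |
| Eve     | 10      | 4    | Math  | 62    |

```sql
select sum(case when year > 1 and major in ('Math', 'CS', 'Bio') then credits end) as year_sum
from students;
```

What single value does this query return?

student=Carmen: ✓ → 2
student=Hiro: ✓ → 0
student=Uma: ✗
student=Kai: ✗
student=Sven: ✓ → 35
student=Yara: ✗
student=Lena: ✗
student=Gus: ✓ → 18
student=Ines: ✗
student=Mira: ✓ → 29
student=Tara: ✗
student=Diego: ✗
student=Eve: ✓ → 10
year_sum = 2 + 35 + 18 + 29 + 10 = 94

94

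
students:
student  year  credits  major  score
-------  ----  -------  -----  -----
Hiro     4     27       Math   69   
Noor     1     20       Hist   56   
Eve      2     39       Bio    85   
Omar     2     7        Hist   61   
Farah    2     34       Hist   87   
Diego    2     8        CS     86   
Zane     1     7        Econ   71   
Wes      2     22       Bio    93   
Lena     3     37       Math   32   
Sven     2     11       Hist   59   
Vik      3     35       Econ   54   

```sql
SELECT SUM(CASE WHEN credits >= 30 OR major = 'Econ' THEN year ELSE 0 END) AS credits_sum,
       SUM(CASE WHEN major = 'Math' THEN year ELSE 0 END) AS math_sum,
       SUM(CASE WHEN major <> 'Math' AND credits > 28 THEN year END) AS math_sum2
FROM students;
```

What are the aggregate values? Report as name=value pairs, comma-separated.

[credits_sum: credits >= 30 OR major = 'Econ']
student=Hiro: ✗
student=Noor: ✗
student=Eve: ✓ → 2
student=Omar: ✗
student=Farah: ✓ → 2
student=Diego: ✗
student=Zane: ✓ → 1
student=Wes: ✗
student=Lena: ✓ → 3
student=Sven: ✗
student=Vik: ✓ → 3
credits_sum = 2 + 2 + 1 + 3 + 3 = 11
—
[math_sum: major = 'Math']
student=Hiro: ✓ → 4
student=Noor: ✗
student=Eve: ✗
student=Omar: ✗
student=Farah: ✗
student=Diego: ✗
student=Zane: ✗
student=Wes: ✗
student=Lena: ✓ → 3
student=Sven: ✗
student=Vik: ✗
math_sum = 4 + 3 = 7
—
[math_sum2: major <> 'Math' AND credits > 28]
student=Hiro: ✗
student=Noor: ✗
student=Eve: ✓ → 2
student=Omar: ✗
student=Farah: ✓ → 2
student=Diego: ✗
student=Zane: ✗
student=Wes: ✗
student=Lena: ✗
student=Sven: ✗
student=Vik: ✓ → 3
math_sum2 = 2 + 2 + 3 = 7

credits_sum=11, math_sum=7, math_sum2=7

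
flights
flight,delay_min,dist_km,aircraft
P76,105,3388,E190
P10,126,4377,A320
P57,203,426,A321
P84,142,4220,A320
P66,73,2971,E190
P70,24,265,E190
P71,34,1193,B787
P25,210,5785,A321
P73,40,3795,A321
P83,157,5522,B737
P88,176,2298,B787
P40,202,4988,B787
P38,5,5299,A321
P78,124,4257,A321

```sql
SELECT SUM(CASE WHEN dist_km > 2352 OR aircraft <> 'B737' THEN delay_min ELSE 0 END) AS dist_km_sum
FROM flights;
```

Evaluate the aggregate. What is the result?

flight=P76: ✓ → 105
flight=P10: ✓ → 126
flight=P57: ✓ → 203
flight=P84: ✓ → 142
flight=P66: ✓ → 73
flight=P70: ✓ → 24
flight=P71: ✓ → 34
flight=P25: ✓ → 210
flight=P73: ✓ → 40
flight=P83: ✓ → 157
flight=P88: ✓ → 176
flight=P40: ✓ → 202
flight=P38: ✓ → 5
flight=P78: ✓ → 124
dist_km_sum = 105 + 126 + 203 + 142 + 73 + 24 + 34 + 210 + 40 + 157 + 176 + 202 + 5 + 124 = 1621

1621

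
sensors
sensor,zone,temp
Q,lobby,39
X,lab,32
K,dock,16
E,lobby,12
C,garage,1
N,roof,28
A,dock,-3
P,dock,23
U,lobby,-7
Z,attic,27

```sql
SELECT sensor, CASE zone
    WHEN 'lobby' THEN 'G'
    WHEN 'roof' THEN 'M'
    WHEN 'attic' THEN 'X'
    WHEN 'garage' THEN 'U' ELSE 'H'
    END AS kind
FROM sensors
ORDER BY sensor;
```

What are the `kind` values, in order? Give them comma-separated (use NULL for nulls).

sensor=A: ELSE → H
sensor=C: zone='garage' → U
sensor=E: zone='lobby' → G
sensor=K: ELSE → H
sensor=N: zone='roof' → M
sensor=P: ELSE → H
sensor=Q: zone='lobby' → G
sensor=U: zone='lobby' → G
sensor=X: ELSE → H
sensor=Z: zone='attic' → X

H, U, G, H, M, H, G, G, H, X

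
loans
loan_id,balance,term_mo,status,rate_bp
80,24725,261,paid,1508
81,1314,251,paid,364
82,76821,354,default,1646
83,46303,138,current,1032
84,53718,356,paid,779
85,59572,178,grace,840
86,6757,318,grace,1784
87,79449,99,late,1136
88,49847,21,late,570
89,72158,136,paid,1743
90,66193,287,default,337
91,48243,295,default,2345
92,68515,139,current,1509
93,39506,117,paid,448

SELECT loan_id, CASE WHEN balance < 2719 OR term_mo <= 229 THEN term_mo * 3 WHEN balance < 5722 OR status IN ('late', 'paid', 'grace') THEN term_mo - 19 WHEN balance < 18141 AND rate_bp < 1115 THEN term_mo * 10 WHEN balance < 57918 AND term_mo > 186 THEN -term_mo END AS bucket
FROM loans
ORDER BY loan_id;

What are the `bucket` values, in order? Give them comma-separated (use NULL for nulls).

242, 753, NULL, 414, 337, 534, 299, 297, 63, 408, NULL, -295, 417, 351

loan_id=80: balance < 5722 OR status IN ('late', 'paid', 'grace') → 242
loan_id=81: balance < 2719 OR term_mo <= 229 → 753
loan_id=82: (no match → NULL) → NULL
loan_id=83: balance < 2719 OR term_mo <= 229 → 414
loan_id=84: balance < 5722 OR status IN ('late', 'paid', 'grace') → 337
loan_id=85: balance < 2719 OR term_mo <= 229 → 534
loan_id=86: balance < 5722 OR status IN ('late', 'paid', 'grace') → 299
loan_id=87: balance < 2719 OR term_mo <= 229 → 297
loan_id=88: balance < 2719 OR term_mo <= 229 → 63
loan_id=89: balance < 2719 OR term_mo <= 229 → 408
loan_id=90: (no match → NULL) → NULL
loan_id=91: balance < 57918 AND term_mo > 186 → -295
loan_id=92: balance < 2719 OR term_mo <= 229 → 417
loan_id=93: balance < 2719 OR term_mo <= 229 → 351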